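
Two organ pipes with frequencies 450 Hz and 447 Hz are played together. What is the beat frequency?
3 Hz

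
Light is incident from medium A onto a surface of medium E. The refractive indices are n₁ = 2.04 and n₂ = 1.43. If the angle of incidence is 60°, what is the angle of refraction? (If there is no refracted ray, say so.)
sin θ₂ = (n₁/n₂)·sin θ₁ = 1.235 > 1, so there is no refracted ray — the light undergoes total internal reflection.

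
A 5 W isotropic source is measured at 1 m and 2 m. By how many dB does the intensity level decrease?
Δβ = 20·log₁₀(r₂/r₁) = 6.021 dB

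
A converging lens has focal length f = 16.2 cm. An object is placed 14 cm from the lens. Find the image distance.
1/di = 1/f − 1/do → di = -103.1 cm (virtual image)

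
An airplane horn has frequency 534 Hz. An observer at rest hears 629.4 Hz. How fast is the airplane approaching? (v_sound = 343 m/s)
v_s = v·(1 − f/f_obs) = 51.99 m/s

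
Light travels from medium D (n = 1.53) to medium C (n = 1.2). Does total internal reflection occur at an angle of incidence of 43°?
θc = arcsin(n₂/n₁) = 51.66°; 43° < θc, so no — the ray refracts.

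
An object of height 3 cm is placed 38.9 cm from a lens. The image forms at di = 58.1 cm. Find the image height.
hi = (-di/do) × ho = -4.481 cm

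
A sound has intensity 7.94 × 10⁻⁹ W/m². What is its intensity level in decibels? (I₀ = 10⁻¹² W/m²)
β = 10·log₁₀(I/I₀) = 39 dB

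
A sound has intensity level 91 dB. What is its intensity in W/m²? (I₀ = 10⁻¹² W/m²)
I = I₀·10^(β/10) = 1.26 × 10⁻³ W/m²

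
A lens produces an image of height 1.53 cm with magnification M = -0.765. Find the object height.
ho = |hi|/|M| = 2 cm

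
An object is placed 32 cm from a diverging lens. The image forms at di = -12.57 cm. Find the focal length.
1/f = 1/do + 1/di → f = -20.7 cm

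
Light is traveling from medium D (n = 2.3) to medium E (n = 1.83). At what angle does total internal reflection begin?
θc = arcsin(n₂/n₁) = 52.72°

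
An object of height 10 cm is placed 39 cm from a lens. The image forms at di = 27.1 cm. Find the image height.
hi = (-di/do) × ho = -6.949 cm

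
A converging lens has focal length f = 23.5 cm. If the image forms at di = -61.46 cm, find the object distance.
1/do = 1/f − 1/di → do = 17 cm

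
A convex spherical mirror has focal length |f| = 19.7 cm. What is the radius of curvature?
R = 2|f| = 39.4 cm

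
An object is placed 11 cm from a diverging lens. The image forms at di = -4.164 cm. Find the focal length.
1/f = 1/do + 1/di → f = -6.7 cm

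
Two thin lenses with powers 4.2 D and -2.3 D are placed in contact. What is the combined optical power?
P_total = P₁ + P₂ = 1.9 D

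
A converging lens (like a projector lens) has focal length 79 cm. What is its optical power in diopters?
P = 1/f = 1.266 D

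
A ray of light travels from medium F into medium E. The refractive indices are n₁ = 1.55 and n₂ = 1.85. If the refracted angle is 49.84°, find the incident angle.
sin θ₁ = (n₂/n₁)·sin θ₂ → θ₁ = 65.81°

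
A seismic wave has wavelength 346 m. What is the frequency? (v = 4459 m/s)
f = v/λ = 12.89 Hz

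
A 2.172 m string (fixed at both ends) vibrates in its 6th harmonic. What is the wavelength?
λₙ = 2L/n = 0.724 m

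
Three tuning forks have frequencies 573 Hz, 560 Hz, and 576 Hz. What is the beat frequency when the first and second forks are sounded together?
13 Hz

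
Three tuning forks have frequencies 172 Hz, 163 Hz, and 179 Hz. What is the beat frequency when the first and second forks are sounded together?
9 Hz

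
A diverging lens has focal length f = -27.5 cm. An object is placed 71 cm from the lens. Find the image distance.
1/di = 1/f − 1/do → di = -19.82 cm (virtual image)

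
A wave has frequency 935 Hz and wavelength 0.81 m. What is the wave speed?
v = fλ = 757.4 m/s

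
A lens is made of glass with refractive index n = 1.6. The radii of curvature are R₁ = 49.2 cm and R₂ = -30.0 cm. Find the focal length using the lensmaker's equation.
1/f = (n − 1)(1/R₁ − 1/R₂) → f = 31.06 cm (converging lens)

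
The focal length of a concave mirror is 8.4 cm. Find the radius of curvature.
R = 2|f| = 16.8 cm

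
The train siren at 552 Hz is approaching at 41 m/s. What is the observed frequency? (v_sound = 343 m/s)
f_obs = f·v/(v − v_s) = 626.9 Hz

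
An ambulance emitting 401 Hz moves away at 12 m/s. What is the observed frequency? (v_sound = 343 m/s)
f_obs = f·v/(v + v_s) = 387.4 Hz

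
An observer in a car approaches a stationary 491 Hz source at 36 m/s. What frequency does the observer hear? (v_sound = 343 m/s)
f_obs = f·(v + v_o)/v = 542.5 Hz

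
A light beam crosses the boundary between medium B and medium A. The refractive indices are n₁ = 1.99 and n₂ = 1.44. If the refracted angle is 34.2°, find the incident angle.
sin θ₁ = (n₂/n₁)·sin θ₂ → θ₁ = 24°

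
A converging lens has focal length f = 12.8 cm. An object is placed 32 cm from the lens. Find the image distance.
1/di = 1/f − 1/do → di = 21.33 cm (real image)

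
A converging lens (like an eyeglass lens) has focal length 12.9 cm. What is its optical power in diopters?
P = 1/f = 7.752 D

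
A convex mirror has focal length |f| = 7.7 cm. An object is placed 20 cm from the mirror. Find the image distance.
f = −7.7 cm (convex); 1/di = 1/f − 1/do → di = -5.56 cm (virtual image, behind mirror)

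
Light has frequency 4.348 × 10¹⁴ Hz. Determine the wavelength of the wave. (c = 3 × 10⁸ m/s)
λ = c/f = 690 nm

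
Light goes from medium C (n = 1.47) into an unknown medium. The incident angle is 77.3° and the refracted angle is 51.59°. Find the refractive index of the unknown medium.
n₂ = n₁·sin θ₁ / sin θ₂ = 1.83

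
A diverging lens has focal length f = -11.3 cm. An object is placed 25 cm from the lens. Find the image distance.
1/di = 1/f − 1/do → di = -7.782 cm (virtual image)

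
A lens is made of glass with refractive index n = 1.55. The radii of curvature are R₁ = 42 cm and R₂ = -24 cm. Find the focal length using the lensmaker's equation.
1/f = (n − 1)(1/R₁ − 1/R₂) → f = 27.77 cm (converging lens)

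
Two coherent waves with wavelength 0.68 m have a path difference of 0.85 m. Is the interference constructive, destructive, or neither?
neither (partial) — path difference = 1.25λ, neither a whole number of wavelengths nor an odd multiple of λ/2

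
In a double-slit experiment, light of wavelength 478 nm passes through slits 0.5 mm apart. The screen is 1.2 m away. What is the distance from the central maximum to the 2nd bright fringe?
y = mλL/d = 2.294 mm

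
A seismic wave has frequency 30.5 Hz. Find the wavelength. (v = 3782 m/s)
λ = v/f = 124 m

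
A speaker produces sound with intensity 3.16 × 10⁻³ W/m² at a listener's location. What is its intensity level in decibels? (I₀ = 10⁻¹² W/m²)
β = 10·log₁₀(I/I₀) = 95 dB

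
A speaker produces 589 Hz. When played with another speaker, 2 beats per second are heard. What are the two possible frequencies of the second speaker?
f₂ = 589 ± 2 Hz → 591 Hz or 587 Hz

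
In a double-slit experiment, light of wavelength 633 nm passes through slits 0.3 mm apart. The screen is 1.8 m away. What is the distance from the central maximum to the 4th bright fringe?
y = mλL/d = 15.19 mm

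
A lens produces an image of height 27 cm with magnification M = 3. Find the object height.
ho = |hi|/|M| = 9 cm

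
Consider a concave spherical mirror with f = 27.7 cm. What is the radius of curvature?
R = 2|f| = 55.4 cm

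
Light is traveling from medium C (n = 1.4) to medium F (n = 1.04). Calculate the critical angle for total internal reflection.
θc = arcsin(n₂/n₁) = 47.98°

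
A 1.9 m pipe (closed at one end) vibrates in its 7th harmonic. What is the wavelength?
λₙ = 4L/n = 1.086 m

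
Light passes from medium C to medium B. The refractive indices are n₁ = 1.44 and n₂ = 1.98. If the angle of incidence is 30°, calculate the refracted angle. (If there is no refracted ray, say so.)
sin θ₂ = (n₁/n₂)·sin θ₁ = 0.3636 → θ₂ = 21.32°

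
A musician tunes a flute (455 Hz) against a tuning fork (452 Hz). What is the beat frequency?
3 Hz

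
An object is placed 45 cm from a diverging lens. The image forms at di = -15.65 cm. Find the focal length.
1/f = 1/do + 1/di → f = -23.99 cm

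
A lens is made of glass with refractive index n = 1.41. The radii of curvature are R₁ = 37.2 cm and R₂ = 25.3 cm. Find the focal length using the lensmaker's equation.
1/f = (n − 1)(1/R₁ − 1/R₂) → f = -192.9 cm (diverging lens)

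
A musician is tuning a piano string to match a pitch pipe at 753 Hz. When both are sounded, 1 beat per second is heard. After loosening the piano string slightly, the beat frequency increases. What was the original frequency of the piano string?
752 Hz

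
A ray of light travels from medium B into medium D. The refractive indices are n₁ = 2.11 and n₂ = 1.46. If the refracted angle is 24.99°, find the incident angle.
sin θ₁ = (n₂/n₁)·sin θ₂ → θ₁ = 17°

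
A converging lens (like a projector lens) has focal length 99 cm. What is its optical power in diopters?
P = 1/f = 1.01 D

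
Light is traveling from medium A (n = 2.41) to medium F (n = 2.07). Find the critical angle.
θc = arcsin(n₂/n₁) = 59.2°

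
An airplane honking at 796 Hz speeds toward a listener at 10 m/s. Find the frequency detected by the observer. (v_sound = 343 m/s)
f_obs = f·v/(v − v_s) = 819.9 Hz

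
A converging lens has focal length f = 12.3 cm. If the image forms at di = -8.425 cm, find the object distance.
1/do = 1/f − 1/di → do = 5 cm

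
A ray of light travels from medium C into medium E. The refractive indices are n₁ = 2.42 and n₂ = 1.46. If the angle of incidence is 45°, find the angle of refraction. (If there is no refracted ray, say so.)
sin θ₂ = (n₁/n₂)·sin θ₁ = 1.172 > 1, so there is no refracted ray — the light undergoes total internal reflection.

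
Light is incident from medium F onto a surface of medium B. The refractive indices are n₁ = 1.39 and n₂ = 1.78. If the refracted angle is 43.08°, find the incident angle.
sin θ₁ = (n₂/n₁)·sin θ₂ → θ₁ = 61°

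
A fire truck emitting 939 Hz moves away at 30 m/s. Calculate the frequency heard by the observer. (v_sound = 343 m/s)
f_obs = f·v/(v + v_s) = 863.5 Hz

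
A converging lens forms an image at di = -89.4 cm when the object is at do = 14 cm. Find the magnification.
M = −di/do = 6.386 (upright image)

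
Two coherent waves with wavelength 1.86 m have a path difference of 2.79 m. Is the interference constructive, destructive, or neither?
destructive — path difference = 1.5λ, an odd multiple of λ/2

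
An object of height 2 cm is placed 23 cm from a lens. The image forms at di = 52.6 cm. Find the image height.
hi = (-di/do) × ho = -4.574 cm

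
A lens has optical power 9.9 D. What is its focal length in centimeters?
f = 1/P = 10.1 cm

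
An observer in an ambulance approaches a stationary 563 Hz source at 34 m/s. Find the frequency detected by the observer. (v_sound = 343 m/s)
f_obs = f·(v + v_o)/v = 618.8 Hz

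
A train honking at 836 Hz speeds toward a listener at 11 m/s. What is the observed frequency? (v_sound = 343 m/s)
f_obs = f·v/(v − v_s) = 863.7 Hz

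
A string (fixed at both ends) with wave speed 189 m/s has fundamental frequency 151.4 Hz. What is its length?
L = v/(2f₁) = 0.6242 m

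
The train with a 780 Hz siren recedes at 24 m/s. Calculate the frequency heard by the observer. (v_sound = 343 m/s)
f_obs = f·v/(v + v_s) = 729 Hz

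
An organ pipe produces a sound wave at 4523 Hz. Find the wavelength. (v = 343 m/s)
λ = v/f = 0.07583 m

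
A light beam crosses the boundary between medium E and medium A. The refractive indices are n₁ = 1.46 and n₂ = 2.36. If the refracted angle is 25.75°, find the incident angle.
sin θ₁ = (n₂/n₁)·sin θ₂ → θ₁ = 44.61°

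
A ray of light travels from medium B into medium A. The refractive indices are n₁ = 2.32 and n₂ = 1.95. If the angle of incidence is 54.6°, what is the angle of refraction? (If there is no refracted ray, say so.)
sin θ₂ = (n₁/n₂)·sin θ₁ = 0.9698 → θ₂ = 75.88°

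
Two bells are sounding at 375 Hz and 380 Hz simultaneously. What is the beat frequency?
5 Hz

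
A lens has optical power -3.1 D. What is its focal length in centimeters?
f = 1/P = -32.26 cm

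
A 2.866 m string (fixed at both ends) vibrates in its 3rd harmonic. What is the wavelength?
λₙ = 2L/n = 1.911 m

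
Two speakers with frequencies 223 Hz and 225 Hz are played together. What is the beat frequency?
2 Hz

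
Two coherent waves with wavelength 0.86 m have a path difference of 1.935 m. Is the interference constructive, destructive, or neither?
neither (partial) — path difference = 2.25λ, neither a whole number of wavelengths nor an odd multiple of λ/2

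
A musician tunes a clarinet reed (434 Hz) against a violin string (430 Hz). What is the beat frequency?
4 Hz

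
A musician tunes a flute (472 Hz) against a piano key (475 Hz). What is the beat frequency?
3 Hz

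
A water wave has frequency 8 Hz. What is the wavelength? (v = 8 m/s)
λ = v/f = 1 m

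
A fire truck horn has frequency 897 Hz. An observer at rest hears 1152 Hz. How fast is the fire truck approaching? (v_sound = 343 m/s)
v_s = v·(1 − f/f_obs) = 75.92 m/s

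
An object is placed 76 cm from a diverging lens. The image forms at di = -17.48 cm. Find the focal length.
1/f = 1/do + 1/di → f = -22.7 cm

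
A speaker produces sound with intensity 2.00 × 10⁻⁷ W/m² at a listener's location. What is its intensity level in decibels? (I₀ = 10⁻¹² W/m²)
β = 10·log₁₀(I/I₀) = 53.01 dB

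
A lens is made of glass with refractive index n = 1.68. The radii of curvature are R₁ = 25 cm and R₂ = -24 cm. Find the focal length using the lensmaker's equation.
1/f = (n − 1)(1/R₁ − 1/R₂) → f = 18.01 cm (converging lens)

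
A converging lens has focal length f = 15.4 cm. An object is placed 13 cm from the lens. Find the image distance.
1/di = 1/f − 1/do → di = -83.42 cm (virtual image)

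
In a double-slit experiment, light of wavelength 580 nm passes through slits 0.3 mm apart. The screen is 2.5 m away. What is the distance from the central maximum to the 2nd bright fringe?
y = mλL/d = 9.667 mm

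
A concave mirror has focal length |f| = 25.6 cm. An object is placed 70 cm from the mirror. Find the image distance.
f = +25.6 cm (concave); 1/di = 1/f − 1/do → di = 40.36 cm (real image, in front of mirror)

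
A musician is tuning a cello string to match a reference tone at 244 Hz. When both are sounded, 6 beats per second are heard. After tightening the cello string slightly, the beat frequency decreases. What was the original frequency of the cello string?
238 Hz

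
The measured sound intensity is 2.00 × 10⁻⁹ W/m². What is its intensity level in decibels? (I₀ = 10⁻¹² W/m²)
β = 10·log₁₀(I/I₀) = 33.01 dB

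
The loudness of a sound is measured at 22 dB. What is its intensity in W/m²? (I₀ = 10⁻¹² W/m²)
I = I₀·10^(β/10) = 1.58 × 10⁻¹⁰ W/m²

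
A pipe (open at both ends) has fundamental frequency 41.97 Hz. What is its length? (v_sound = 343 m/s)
L = v/(2f₁) = 4.086 m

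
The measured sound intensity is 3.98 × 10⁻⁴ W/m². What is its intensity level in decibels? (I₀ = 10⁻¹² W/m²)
β = 10·log₁₀(I/I₀) = 86 dB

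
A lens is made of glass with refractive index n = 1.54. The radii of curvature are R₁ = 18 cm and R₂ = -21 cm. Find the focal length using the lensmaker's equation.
1/f = (n − 1)(1/R₁ − 1/R₂) → f = 17.95 cm (converging lens)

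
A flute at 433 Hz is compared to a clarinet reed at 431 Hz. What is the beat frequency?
2 Hz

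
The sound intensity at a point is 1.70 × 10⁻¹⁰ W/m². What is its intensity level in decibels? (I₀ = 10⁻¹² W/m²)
β = 10·log₁₀(I/I₀) = 22.3 dB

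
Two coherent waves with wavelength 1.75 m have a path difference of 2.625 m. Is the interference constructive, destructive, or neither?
destructive — path difference = 1.5λ, an odd multiple of λ/2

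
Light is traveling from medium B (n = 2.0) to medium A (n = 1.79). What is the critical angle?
θc = arcsin(n₂/n₁) = 63.51°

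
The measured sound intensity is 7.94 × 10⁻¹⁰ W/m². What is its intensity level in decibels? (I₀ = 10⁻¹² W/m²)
β = 10·log₁₀(I/I₀) = 29 dB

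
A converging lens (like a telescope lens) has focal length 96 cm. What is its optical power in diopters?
P = 1/f = 1.042 D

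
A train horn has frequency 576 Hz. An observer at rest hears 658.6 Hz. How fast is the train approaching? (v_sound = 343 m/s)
v_s = v·(1 − f/f_obs) = 43.02 m/s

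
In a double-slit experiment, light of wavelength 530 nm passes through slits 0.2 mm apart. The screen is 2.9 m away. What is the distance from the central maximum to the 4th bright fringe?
y = mλL/d = 30.74 mm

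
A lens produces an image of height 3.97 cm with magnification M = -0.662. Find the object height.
ho = |hi|/|M| = 5.997 cm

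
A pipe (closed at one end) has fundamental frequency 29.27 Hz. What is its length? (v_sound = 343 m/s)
L = v/(4f₁) = 2.93 m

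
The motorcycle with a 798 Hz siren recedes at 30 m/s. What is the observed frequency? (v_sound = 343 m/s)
f_obs = f·v/(v + v_s) = 733.8 Hz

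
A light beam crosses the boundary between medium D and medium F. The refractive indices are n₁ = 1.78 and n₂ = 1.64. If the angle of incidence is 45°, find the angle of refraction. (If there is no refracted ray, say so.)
sin θ₂ = (n₁/n₂)·sin θ₁ = 0.7675 → θ₂ = 50.13°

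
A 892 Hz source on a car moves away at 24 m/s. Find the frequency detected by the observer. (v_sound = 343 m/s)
f_obs = f·v/(v + v_s) = 833.7 Hz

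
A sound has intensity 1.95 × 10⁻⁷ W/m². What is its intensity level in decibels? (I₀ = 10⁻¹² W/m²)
β = 10·log₁₀(I/I₀) = 52.9 dB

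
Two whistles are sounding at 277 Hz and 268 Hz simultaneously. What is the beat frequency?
9 Hz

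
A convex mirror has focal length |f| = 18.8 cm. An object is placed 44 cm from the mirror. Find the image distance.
f = −18.8 cm (convex); 1/di = 1/f − 1/do → di = -13.17 cm (virtual image, behind mirror)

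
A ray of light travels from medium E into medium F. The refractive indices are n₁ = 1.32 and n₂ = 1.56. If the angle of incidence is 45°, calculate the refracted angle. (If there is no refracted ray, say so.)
sin θ₂ = (n₁/n₂)·sin θ₁ = 0.5983 → θ₂ = 36.75°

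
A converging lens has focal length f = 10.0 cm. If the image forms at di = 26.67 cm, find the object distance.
1/do = 1/f − 1/di → do = 16 cm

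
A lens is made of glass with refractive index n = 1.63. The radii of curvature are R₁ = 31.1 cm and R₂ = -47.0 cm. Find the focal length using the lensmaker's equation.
1/f = (n − 1)(1/R₁ − 1/R₂) → f = 29.71 cm (converging lens)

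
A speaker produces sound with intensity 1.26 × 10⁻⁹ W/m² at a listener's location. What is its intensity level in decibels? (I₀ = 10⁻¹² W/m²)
β = 10·log₁₀(I/I₀) = 31 dB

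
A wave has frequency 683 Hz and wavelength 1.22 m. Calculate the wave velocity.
v = fλ = 833.3 m/s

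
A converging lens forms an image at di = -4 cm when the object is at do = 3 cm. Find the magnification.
M = −di/do = 1.333 (upright image)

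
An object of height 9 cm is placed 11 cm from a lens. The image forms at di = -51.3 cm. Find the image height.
hi = (-di/do) × ho = 41.97 cm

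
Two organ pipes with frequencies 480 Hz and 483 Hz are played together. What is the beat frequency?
3 Hz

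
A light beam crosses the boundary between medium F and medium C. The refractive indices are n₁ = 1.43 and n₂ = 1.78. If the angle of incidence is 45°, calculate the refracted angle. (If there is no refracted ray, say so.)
sin θ₂ = (n₁/n₂)·sin θ₁ = 0.5681 → θ₂ = 34.62°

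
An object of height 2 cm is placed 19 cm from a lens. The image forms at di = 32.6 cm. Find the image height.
hi = (-di/do) × ho = -3.432 cm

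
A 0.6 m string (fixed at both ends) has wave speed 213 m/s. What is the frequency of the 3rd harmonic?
fₙ = nv/(2L) = 532.5 Hz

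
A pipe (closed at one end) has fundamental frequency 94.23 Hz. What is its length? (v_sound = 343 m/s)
L = v/(4f₁) = 0.91 m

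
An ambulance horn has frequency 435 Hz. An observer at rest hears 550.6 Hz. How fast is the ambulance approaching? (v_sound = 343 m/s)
v_s = v·(1 − f/f_obs) = 72.01 m/s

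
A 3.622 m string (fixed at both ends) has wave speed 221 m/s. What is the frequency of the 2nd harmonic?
fₙ = nv/(2L) = 61.02 Hz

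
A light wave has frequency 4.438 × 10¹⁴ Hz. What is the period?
T = 1/f = 2.253 × 10⁻¹⁵ s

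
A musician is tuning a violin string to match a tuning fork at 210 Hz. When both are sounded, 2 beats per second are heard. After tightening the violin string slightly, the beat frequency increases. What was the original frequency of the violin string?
212 Hz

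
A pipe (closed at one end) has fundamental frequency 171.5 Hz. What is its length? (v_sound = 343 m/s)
L = v/(4f₁) = 0.5 m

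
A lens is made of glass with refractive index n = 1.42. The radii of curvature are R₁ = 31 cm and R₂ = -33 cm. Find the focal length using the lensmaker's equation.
1/f = (n − 1)(1/R₁ − 1/R₂) → f = 38.06 cm (converging lens)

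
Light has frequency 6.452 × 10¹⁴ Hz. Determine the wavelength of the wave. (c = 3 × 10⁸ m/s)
λ = c/f = 465 nm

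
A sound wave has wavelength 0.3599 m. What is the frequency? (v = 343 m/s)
f = v/λ = 953 Hz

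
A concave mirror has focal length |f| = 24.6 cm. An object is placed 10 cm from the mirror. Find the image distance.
f = +24.6 cm (concave); 1/di = 1/f − 1/do → di = -16.85 cm (virtual image, behind mirror)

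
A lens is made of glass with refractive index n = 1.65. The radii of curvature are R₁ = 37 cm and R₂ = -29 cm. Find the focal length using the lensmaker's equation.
1/f = (n − 1)(1/R₁ − 1/R₂) → f = 25.01 cm (converging lens)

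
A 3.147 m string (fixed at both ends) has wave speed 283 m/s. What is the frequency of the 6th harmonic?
fₙ = nv/(2L) = 269.8 Hz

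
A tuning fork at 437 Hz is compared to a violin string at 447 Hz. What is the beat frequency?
10 Hz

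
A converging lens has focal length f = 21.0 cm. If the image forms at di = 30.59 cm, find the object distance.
1/do = 1/f − 1/di → do = 66.99 cm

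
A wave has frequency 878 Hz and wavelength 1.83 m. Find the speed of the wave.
v = fλ = 1607 m/s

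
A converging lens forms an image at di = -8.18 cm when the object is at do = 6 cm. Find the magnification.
M = −di/do = 1.363 (upright image)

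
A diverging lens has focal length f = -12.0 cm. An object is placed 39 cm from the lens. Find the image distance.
1/di = 1/f − 1/do → di = -9.176 cm (virtual image)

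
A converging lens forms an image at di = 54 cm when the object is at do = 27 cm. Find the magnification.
M = −di/do = -2 (inverted image)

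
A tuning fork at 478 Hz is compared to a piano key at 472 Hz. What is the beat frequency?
6 Hz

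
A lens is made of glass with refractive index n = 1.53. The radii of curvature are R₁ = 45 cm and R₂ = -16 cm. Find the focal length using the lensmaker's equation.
1/f = (n − 1)(1/R₁ − 1/R₂) → f = 22.27 cm (converging lens)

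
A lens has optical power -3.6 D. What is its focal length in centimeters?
f = 1/P = -27.78 cm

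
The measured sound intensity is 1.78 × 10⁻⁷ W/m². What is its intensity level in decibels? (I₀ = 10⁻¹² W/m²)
β = 10·log₁₀(I/I₀) = 52.5 dB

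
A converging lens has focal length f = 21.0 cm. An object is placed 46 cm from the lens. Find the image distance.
1/di = 1/f − 1/do → di = 38.64 cm (real image)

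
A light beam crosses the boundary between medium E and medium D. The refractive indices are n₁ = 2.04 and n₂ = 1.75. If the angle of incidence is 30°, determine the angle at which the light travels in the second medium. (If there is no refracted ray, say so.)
sin θ₂ = (n₁/n₂)·sin θ₁ = 0.5829 → θ₂ = 35.65°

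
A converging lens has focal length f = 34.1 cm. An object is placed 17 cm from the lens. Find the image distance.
1/di = 1/f − 1/do → di = -33.9 cm (virtual image)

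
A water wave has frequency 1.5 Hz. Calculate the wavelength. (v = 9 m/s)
λ = v/f = 6 m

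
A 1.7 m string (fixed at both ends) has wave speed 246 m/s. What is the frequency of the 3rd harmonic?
fₙ = nv/(2L) = 217.1 Hz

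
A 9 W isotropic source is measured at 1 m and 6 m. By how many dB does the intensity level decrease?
Δβ = 20·log₁₀(r₂/r₁) = 15.56 dB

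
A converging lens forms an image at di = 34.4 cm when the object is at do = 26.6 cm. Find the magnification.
M = −di/do = -1.293 (inverted image)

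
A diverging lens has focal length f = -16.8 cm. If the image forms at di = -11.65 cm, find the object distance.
1/do = 1/f − 1/di → do = 38 cm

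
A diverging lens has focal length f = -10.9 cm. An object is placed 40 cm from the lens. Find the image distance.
1/di = 1/f − 1/do → di = -8.566 cm (virtual image)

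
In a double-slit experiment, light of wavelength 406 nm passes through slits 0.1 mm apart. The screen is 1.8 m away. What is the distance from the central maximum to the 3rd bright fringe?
y = mλL/d = 21.92 mm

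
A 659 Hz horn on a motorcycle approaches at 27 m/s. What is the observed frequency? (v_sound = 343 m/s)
f_obs = f·v/(v − v_s) = 715.3 Hz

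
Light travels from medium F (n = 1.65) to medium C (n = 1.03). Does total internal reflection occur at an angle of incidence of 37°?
θc = arcsin(n₂/n₁) = 38.63°; 37° < θc, so no — the ray refracts.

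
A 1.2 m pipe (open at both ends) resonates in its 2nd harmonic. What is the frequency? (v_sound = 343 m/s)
fₙ = nv/(2L) = 285.8 Hz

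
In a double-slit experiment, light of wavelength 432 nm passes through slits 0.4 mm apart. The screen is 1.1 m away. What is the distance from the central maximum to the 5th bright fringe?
y = mλL/d = 5.94 mm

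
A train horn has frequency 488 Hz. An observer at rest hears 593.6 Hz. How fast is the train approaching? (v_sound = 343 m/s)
v_s = v·(1 − f/f_obs) = 61.02 m/s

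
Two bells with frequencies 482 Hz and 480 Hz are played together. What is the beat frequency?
2 Hz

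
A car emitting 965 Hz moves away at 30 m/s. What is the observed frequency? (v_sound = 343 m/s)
f_obs = f·v/(v + v_s) = 887.4 Hz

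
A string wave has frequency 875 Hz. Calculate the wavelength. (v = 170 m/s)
λ = v/f = 0.1943 m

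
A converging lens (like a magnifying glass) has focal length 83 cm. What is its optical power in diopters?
P = 1/f = 1.205 D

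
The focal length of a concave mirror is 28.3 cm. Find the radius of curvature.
R = 2|f| = 56.6 cm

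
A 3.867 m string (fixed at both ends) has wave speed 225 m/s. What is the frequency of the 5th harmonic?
fₙ = nv/(2L) = 145.5 Hz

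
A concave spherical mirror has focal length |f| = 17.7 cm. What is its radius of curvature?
R = 2|f| = 35.4 cm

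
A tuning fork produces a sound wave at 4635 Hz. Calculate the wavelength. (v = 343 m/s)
λ = v/f = 0.074 m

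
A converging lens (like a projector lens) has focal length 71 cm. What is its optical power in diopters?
P = 1/f = 1.408 D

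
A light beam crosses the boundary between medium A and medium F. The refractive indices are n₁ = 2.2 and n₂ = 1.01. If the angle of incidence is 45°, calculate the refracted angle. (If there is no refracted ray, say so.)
sin θ₂ = (n₁/n₂)·sin θ₁ = 1.54 > 1, so there is no refracted ray — the light undergoes total internal reflection.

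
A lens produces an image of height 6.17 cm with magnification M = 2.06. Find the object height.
ho = |hi|/|M| = 2.995 cm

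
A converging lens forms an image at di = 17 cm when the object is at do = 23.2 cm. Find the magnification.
M = −di/do = -0.7328 (inverted image)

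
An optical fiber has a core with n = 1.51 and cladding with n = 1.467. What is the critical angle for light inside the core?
θc = arcsin(n_cladding/n_core) = 76.29°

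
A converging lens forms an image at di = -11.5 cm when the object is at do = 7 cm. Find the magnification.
M = −di/do = 1.643 (upright image)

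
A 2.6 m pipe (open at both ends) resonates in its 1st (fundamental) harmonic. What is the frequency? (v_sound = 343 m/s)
fₙ = nv/(2L) = 65.96 Hz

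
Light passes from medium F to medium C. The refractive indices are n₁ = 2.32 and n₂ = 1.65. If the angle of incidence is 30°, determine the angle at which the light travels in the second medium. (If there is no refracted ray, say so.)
sin θ₂ = (n₁/n₂)·sin θ₁ = 0.703 → θ₂ = 44.67°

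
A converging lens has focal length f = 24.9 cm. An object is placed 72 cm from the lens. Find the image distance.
1/di = 1/f − 1/do → di = 38.06 cm (real image)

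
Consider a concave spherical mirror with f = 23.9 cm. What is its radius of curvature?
R = 2|f| = 47.8 cm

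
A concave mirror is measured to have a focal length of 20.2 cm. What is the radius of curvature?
R = 2|f| = 40.4 cm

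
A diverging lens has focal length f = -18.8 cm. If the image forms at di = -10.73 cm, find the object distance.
1/do = 1/f − 1/di → do = 25 cm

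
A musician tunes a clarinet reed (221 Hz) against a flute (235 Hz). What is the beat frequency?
14 Hz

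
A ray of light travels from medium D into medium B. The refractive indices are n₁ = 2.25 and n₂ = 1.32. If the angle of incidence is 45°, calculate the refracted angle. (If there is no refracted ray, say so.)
sin θ₂ = (n₁/n₂)·sin θ₁ = 1.205 > 1, so there is no refracted ray — the light undergoes total internal reflection.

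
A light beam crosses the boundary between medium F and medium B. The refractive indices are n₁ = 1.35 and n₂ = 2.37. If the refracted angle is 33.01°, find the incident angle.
sin θ₁ = (n₂/n₁)·sin θ₂ → θ₁ = 73.02°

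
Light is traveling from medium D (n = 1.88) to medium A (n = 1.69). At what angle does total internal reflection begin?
θc = arcsin(n₂/n₁) = 64.02°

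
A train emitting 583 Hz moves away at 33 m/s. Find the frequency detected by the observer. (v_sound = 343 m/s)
f_obs = f·v/(v + v_s) = 531.8 Hz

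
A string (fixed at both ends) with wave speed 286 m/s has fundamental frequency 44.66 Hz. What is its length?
L = v/(2f₁) = 3.202 m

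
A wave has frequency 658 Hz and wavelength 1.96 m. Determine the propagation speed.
v = fλ = 1290 m/s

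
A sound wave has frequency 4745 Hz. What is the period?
T = 1/f = 2.107 × 10⁻⁴ s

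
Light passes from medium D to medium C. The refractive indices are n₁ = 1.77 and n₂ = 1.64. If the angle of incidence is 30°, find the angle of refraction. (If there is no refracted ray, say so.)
sin θ₂ = (n₁/n₂)·sin θ₁ = 0.5396 → θ₂ = 32.66°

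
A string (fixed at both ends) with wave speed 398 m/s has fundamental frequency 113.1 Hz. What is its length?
L = v/(2f₁) = 1.76 m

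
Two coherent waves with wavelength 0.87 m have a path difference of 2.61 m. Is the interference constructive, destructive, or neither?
constructive — path difference = 3λ, a whole number of wavelengths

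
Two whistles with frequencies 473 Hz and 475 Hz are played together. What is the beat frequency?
2 Hz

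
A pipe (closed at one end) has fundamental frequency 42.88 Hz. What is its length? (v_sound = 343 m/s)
L = v/(4f₁) = 2 m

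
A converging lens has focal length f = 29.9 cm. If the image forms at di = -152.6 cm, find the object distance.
1/do = 1/f − 1/di → do = 25 cm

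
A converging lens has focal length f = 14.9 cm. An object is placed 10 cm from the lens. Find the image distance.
1/di = 1/f − 1/do → di = -30.41 cm (virtual image)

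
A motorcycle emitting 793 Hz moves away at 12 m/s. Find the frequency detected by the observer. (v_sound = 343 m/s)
f_obs = f·v/(v + v_s) = 766.2 Hz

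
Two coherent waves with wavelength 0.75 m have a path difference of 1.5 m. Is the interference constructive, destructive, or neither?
constructive — path difference = 2λ, a whole number of wavelengths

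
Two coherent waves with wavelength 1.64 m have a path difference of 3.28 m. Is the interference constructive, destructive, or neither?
constructive — path difference = 2λ, a whole number of wavelengths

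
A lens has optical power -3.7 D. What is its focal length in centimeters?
f = 1/P = -27.03 cm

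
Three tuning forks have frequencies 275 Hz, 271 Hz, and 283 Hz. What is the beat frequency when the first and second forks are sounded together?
4 Hz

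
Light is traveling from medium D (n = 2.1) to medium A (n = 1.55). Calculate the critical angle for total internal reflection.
θc = arcsin(n₂/n₁) = 47.57°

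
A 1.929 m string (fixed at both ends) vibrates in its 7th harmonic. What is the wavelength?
λₙ = 2L/n = 0.5511 m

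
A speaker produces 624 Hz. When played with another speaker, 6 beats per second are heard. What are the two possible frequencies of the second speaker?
f₂ = 624 ± 6 Hz → 630 Hz or 618 Hz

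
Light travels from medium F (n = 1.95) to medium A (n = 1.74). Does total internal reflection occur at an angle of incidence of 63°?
θc = arcsin(n₂/n₁) = 63.16°; 63° < θc, so no — the ray refracts.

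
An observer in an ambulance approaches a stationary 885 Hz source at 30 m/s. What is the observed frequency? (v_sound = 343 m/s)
f_obs = f·(v + v_o)/v = 962.4 Hz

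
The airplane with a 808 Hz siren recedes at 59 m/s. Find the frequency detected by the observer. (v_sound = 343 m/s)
f_obs = f·v/(v + v_s) = 689.4 Hz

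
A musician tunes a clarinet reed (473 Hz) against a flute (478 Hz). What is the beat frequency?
5 Hz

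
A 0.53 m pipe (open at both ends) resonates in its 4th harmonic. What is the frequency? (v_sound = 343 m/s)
fₙ = nv/(2L) = 1294 Hz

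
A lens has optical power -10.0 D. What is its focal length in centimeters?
f = 1/P = -10 cm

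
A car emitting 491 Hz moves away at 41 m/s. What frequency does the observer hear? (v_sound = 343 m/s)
f_obs = f·v/(v + v_s) = 438.6 Hz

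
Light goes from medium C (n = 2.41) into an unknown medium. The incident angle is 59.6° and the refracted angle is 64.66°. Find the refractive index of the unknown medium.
n₂ = n₁·sin θ₁ / sin θ₂ = 2.3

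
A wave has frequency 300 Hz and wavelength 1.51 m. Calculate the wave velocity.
v = fλ = 453 m/s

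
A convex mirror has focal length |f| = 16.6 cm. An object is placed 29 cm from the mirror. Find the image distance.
f = −16.6 cm (convex); 1/di = 1/f − 1/do → di = -10.56 cm (virtual image, behind mirror)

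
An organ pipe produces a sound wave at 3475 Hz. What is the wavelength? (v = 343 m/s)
λ = v/f = 0.09871 m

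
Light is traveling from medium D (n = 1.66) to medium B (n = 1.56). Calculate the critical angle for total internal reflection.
θc = arcsin(n₂/n₁) = 70.01°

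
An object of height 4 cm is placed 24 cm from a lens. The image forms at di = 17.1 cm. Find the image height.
hi = (-di/do) × ho = -2.85 cm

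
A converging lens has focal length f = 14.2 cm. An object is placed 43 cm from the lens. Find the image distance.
1/di = 1/f − 1/do → di = 21.2 cm (real image)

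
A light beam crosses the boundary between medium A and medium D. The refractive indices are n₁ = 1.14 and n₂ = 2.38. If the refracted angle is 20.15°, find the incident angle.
sin θ₁ = (n₂/n₁)·sin θ₂ → θ₁ = 45.99°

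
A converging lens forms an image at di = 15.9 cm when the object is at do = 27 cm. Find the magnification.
M = −di/do = -0.5889 (inverted image)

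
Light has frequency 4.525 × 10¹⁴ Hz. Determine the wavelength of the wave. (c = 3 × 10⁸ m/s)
λ = c/f = 663 nm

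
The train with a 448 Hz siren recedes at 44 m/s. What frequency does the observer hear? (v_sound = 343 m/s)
f_obs = f·v/(v + v_s) = 397.1 Hz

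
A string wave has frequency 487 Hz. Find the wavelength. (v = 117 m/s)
λ = v/f = 0.2402 m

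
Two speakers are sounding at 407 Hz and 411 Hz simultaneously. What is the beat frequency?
4 Hz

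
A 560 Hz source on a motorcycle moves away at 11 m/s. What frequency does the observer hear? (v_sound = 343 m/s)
f_obs = f·v/(v + v_s) = 542.6 Hz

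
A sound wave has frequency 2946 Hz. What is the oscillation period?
T = 1/f = 3.394 × 10⁻⁴ s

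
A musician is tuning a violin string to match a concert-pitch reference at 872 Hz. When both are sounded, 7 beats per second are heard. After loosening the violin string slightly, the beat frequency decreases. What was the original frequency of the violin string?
879 Hz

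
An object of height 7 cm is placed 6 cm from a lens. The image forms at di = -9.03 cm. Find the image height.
hi = (-di/do) × ho = 10.54 cm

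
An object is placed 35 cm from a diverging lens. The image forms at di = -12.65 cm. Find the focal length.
1/f = 1/do + 1/di → f = -19.81 cm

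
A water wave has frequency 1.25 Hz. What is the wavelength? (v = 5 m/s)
λ = v/f = 4 m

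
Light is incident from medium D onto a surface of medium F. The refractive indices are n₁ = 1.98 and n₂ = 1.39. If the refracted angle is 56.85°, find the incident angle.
sin θ₁ = (n₂/n₁)·sin θ₂ → θ₁ = 36°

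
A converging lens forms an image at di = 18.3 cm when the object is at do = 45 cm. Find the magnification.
M = −di/do = -0.4067 (inverted image)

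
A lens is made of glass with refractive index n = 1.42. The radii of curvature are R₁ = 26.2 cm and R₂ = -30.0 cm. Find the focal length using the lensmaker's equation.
1/f = (n − 1)(1/R₁ − 1/R₂) → f = 33.3 cm (converging lens)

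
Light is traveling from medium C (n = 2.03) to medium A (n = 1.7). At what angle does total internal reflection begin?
θc = arcsin(n₂/n₁) = 56.87°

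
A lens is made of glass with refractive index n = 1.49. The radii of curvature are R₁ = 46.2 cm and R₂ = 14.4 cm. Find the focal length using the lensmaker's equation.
1/f = (n − 1)(1/R₁ − 1/R₂) → f = -42.7 cm (diverging lens)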